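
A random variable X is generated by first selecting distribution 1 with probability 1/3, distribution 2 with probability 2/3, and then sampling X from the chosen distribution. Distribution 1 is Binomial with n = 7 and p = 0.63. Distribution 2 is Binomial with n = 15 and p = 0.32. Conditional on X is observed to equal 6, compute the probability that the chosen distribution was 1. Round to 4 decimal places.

Likelihoods P(X=6 | ·): 1: 0.161936; 2: 0.167064.
Posterior ∝ prior × likelihood. Numerator for 1: 0.333333·0.161936 = 0.0539786.
Normalizing constant: 0.333333·0.161936 + 0.666667·0.167064 = 0.165355.
P(1 | observation) = 0.0539786 / 0.165355 = 0.326441.

0.3264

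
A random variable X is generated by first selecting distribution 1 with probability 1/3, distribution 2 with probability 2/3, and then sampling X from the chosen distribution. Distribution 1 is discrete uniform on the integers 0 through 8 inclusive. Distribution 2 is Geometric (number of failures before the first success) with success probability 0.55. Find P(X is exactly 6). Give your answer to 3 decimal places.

Conditional on each component, P(X = 6): 1: 0.111111; 2: 0.00456707.
By total probability, P(X = 6) = 0.333333·0.111111 + 0.666667·0.00456707 = 0.0400818.

0.040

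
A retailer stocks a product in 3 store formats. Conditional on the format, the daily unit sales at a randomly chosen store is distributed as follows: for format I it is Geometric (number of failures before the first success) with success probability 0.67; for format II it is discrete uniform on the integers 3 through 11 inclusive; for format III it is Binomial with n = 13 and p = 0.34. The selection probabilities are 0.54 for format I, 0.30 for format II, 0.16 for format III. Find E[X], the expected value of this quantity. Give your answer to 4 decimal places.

3.0732

Component means — I: 0.492537; II: 7; III: 4.42.
E[X] = 0.54·0.492537 + 0.3·7 + 0.16·4.42 = 3.07317.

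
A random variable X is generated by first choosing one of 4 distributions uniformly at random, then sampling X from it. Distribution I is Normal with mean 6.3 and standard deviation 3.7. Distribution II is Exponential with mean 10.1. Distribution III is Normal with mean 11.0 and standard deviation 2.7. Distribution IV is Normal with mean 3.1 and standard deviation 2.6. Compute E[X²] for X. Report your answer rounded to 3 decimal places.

For each component E[X²] = Var + (mean)², giving I: 53.38; II: 204.02; III: 128.29; IV: 16.37.
Overall E[X²] = 0.25·53.38 + 0.25·204.02 + 0.25·128.29 + 0.25·16.37 = 100.515.

100.515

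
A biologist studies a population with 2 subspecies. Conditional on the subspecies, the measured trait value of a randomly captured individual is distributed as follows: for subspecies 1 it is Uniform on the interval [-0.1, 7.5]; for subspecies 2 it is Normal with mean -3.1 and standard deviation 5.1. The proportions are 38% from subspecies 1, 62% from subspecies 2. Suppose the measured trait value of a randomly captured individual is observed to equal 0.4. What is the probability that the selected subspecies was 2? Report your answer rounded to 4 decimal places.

0.4339

Likelihoods f(0.4 | ·): 1: 0.131579; 2: 0.0618115.
Posterior ∝ prior × likelihood. Numerator for 2: 0.62·0.0618115 = 0.0383231.
Normalizing constant: 0.38·0.131579 + 0.62·0.0618115 = 0.0883231.
P(2 | observation) = 0.0383231 / 0.0883231 = 0.433897.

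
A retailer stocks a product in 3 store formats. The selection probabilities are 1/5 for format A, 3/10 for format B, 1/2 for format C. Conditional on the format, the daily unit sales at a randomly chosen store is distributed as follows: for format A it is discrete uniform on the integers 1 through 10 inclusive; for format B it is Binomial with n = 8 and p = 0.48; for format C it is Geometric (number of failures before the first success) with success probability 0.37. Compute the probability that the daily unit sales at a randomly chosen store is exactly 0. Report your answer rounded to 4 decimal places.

Conditional on each format, P(X = 0): A: 0; B: 0.00534597; C: 0.37.
By total probability, P(X = 0) = 0.2·0 + 0.3·0.00534597 + 0.5·0.37 = 0.186604.

0.1866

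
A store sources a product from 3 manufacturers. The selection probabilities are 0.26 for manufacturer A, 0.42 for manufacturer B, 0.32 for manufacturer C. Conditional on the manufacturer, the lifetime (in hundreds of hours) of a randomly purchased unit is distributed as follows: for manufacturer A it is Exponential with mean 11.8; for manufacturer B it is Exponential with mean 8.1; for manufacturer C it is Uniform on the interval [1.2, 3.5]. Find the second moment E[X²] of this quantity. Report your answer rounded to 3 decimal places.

For each component E[X²] = Var + (mean)², giving A: 278.48; B: 131.22; C: 5.96333.
Overall E[X²] = 0.26·278.48 + 0.42·131.22 + 0.32·5.96333 = 129.425.

129.425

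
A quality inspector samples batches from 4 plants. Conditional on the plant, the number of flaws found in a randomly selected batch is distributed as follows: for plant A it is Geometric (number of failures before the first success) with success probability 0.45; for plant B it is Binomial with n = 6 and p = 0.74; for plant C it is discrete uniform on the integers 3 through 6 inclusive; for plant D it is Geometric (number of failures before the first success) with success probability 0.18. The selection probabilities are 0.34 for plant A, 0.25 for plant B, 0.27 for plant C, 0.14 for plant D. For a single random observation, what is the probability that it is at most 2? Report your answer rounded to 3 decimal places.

Conditional on each plant, P(X ≤ 2): A: 0.833625; B: 0.0431203; C: 0; D: 0.448632.
By total probability, P(X ≤ 2) = 0.34·0.833625 + 0.25·0.0431203 + 0.27·0 + 0.14·0.448632 = 0.357021.

0.357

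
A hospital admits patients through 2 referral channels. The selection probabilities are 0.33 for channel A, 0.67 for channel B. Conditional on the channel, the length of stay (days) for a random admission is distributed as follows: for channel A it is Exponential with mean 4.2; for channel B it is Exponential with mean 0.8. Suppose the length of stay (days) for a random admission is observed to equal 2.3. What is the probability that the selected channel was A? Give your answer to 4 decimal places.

0.4902

Likelihoods f(2.3 | ·): A: 0.137696; B: 0.0705202.
Posterior ∝ prior × likelihood. Numerator for A: 0.33·0.137696 = 0.0454398.
Normalizing constant: 0.33·0.137696 + 0.67·0.0705202 = 0.0926883.
P(A | observation) = 0.0454398 / 0.0926883 = 0.490243.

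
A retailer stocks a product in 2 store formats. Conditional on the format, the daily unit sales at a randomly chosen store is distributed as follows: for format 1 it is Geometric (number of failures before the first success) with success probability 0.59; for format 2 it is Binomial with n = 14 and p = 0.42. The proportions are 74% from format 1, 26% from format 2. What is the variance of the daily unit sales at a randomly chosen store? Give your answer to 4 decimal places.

Per component, 1: μ=0.694915, E[X²]=1.66073; 2: μ=5.88, E[X²]=37.9848.
E[X] = 0.74·0.694915 + 0.26·5.88 = 2.04304.
E[X²] = 0.74·1.66073 + 0.26·37.9848 = 11.105.
Var(X) = E[X²] − (E[X])² = 11.105 − 4.174 = 6.93099.

6.9310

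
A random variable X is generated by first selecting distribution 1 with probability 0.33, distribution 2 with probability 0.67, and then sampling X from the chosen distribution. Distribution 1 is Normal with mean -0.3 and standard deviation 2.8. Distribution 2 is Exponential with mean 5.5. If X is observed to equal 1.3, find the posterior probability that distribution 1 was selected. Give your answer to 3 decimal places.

Likelihoods f(1.3 | ·): 1: 0.121017; 2: 0.143544.
Posterior ∝ prior × likelihood. Numerator for 1: 0.33·0.121017 = 0.0399356.
Normalizing constant: 0.33·0.121017 + 0.67·0.143544 = 0.13611.
P(1 | observation) = 0.0399356 / 0.13611 = 0.293406.

0.293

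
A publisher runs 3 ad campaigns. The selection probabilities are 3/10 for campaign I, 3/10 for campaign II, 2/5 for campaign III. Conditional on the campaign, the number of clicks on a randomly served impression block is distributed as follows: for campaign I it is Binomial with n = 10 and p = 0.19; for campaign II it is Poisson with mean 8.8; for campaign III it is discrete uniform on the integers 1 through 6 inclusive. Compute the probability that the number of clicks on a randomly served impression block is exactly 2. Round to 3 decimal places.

Conditional on each campaign, P(X = 2): I: 0.301023; II: 0.00583638; III: 0.166667.
By total probability, P(X = 2) = 0.3·0.301023 + 0.3·0.00583638 + 0.4·0.166667 = 0.158725.

0.159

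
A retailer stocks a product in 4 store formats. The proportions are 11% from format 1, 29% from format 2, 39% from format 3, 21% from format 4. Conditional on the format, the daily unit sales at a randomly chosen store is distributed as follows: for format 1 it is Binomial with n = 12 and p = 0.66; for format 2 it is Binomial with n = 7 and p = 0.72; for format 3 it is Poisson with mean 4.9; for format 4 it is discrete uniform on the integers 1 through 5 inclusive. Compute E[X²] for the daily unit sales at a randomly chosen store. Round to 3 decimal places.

28.557

For each component E[X²] = Var + (mean)², giving 1: 65.4192; 2: 26.8128; 3: 28.91; 4: 11.
Overall E[X²] = 0.11·65.4192 + 0.29·26.8128 + 0.39·28.91 + 0.21·11 = 28.5567.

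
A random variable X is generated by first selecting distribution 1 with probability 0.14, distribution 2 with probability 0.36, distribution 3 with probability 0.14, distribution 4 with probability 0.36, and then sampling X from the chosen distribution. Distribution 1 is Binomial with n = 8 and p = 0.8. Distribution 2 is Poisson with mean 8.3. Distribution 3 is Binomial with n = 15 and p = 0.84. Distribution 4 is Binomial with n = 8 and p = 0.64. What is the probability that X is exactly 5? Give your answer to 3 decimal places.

Conditional on each component, P(X = 5): 1: 0.146801; 2: 0.0815765; 3: 1.38087e-05; 4: 0.28054.
By total probability, P(X = 5) = 0.14·0.146801 + 0.36·0.0815765 + 0.14·1.38087e-05 + 0.36·0.28054 = 0.150916.

0.151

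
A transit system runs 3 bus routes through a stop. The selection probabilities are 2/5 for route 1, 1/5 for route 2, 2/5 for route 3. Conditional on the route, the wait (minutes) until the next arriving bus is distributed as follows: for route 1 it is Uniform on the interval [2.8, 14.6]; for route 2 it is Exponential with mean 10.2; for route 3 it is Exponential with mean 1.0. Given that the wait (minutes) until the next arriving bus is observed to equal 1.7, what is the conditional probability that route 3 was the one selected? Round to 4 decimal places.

0.8149

Likelihoods f(1.7 | ·): 1: 0; 2: 0.0829884; 3: 0.182684.
Posterior ∝ prior × likelihood. Numerator for 3: 0.4·0.182684 = 0.0730734.
Normalizing constant: 0.4·0 + 0.2·0.0829884 + 0.4·0.182684 = 0.0896711.
P(3 | observation) = 0.0730734 / 0.0896711 = 0.814905.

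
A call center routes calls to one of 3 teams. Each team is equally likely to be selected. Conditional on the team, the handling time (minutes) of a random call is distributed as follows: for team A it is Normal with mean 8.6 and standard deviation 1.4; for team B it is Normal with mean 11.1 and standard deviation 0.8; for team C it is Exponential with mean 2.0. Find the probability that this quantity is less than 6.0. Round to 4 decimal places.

Conditional on each team, P(X < 6.0): A: 0.0316454; B: 9.14815e-11; C: 0.950213.
By total probability, P(X < 6.0) = 0.333333·0.0316454 + 0.333333·9.14815e-11 + 0.333333·0.950213 = 0.327286.

0.3273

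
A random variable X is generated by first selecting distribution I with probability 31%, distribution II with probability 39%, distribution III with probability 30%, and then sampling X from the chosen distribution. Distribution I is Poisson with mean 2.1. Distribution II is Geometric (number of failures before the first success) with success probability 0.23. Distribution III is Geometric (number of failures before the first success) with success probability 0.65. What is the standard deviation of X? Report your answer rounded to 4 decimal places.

2.8133

Per component, I: μ=2.1, E[X²]=6.51; II: μ=3.34783, E[X²]=25.7637; III: μ=0.538462, E[X²]=1.11834.
E[X] = 0.31·2.1 + 0.39·3.34783 + 0.3·0.538462 = 2.11819.
E[X²] = 0.31·6.51 + 0.39·25.7637 + 0.3·1.11834 = 12.4014.
Var(X) = E[X²] − (E[X])² = 12.4014 − 4.48673 = 7.91472.
SD(X) = √7.91472 = 2.81331.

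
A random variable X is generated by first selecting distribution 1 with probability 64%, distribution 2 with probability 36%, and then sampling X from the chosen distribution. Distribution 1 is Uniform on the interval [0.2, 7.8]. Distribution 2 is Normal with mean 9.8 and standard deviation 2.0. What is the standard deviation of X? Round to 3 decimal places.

Per component, 1: μ=4, E[X²]=20.8133; 2: μ=9.8, E[X²]=100.04.
E[X] = 0.64·4 + 0.36·9.8 = 6.088.
E[X²] = 0.64·20.8133 + 0.36·100.04 = 49.3349.
Var(X) = E[X²] − (E[X])² = 49.3349 − 37.0637 = 12.2712.
SD(X) = √12.2712 = 3.50303.

3.503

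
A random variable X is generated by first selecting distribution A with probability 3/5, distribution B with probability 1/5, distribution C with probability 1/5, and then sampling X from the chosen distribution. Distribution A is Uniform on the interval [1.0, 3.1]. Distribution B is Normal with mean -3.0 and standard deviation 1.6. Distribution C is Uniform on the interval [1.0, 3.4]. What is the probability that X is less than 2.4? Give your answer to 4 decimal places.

Conditional on each component, P(X < 2.4): A: 0.666667; B: 0.999631; C: 0.583333.
By total probability, P(X < 2.4) = 0.6·0.666667 + 0.2·0.999631 + 0.2·0.583333 = 0.716593.

0.7166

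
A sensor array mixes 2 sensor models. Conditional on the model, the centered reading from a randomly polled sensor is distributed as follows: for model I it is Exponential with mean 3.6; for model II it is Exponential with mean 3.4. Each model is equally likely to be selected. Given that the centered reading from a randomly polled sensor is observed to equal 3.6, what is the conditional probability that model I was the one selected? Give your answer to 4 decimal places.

0.5004

Likelihoods f(3.6 | ·): I: 0.102189; II: 0.102019.
Posterior ∝ prior × likelihood. Numerator for I: 0.5·0.102189 = 0.0510944.
Normalizing constant: 0.5·0.102189 + 0.5·0.102019 = 0.102104.
P(I | observation) = 0.0510944 / 0.102104 = 0.500416.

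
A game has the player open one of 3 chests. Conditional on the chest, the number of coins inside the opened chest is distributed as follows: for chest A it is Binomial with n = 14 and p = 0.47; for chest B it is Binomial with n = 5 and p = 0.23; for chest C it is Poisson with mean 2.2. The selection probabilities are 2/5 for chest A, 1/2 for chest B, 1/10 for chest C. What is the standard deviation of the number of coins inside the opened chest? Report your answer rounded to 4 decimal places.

2.9626

Per component, A: μ=6.58, E[X²]=46.7838; B: μ=1.15, E[X²]=2.208; C: μ=2.2, E[X²]=7.04.
E[X] = 0.4·6.58 + 0.5·1.15 + 0.1·2.2 = 3.427.
E[X²] = 0.4·46.7838 + 0.5·2.208 + 0.1·7.04 = 20.5215.
Var(X) = E[X²] − (E[X])² = 20.5215 − 11.7443 = 8.77719.
SD(X) = √8.77719 = 2.96263.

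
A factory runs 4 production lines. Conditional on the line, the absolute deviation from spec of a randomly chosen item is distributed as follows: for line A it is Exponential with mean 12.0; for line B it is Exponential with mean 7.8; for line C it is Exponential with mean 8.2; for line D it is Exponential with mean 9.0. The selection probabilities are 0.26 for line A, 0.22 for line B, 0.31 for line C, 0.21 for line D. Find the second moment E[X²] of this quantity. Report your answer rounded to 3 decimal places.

For each component E[X²] = Var + (mean)², giving A: 288; B: 121.68; C: 134.48; D: 162.
Overall E[X²] = 0.26·288 + 0.22·121.68 + 0.31·134.48 + 0.21·162 = 177.358.

177.358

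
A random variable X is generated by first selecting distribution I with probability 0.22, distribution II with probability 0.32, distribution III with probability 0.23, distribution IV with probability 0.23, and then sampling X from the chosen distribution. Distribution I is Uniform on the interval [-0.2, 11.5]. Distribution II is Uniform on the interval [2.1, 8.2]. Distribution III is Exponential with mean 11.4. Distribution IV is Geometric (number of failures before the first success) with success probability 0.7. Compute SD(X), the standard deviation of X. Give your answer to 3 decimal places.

6.891

Per component, I: μ=5.65, E[X²]=43.33; II: μ=5.15, E[X²]=29.6233; III: μ=11.4, E[X²]=259.92; IV: μ=0.428571, E[X²]=0.795918.
E[X] = 0.22·5.65 + 0.32·5.15 + 0.23·11.4 + 0.23·0.428571 = 5.61157.
E[X²] = 0.22·43.33 + 0.32·29.6233 + 0.23·259.92 + 0.23·0.795918 = 78.9767.
Var(X) = E[X²] − (E[X])² = 78.9767 − 31.4897 = 47.487.
SD(X) = √47.487 = 6.89108.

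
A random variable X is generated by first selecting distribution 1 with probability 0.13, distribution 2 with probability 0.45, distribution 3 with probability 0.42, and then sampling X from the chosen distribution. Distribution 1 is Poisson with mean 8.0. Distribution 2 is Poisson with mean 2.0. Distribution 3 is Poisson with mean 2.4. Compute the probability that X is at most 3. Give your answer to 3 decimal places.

0.718

Conditional on each component, P(X ≤ 3): 1: 0.0423801; 2: 0.857123; 3: 0.778723.
By total probability, P(X ≤ 3) = 0.13·0.0423801 + 0.45·0.857123 + 0.42·0.778723 = 0.718279.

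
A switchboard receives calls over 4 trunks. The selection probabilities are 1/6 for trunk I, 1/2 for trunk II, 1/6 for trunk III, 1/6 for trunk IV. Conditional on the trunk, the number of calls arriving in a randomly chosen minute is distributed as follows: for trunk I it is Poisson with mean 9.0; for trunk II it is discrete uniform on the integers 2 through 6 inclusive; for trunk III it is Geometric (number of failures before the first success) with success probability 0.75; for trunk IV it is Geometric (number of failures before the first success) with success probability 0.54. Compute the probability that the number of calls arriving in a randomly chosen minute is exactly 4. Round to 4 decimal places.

0.1101

Conditional on each trunk, P(X = 4): I: 0.0337372; II: 0.2; III: 0.00292969; IV: 0.0241783.
By total probability, P(X = 4) = 0.166667·0.0337372 + 0.5·0.2 + 0.166667·0.00292969 + 0.166667·0.0241783 = 0.110141.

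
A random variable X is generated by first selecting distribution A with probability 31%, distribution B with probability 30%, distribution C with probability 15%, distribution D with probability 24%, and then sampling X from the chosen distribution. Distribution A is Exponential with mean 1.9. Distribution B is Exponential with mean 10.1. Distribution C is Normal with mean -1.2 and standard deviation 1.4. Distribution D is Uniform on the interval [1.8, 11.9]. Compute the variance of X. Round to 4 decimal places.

Per component, A: μ=1.9, E[X²]=7.22; B: μ=10.1, E[X²]=204.02; C: μ=-1.2, E[X²]=3.4; D: μ=6.85, E[X²]=55.4233.
E[X] = 0.31·1.9 + 0.3·10.1 + 0.15·-1.2 + 0.24·6.85 = 5.083.
E[X²] = 0.31·7.22 + 0.3·204.02 + 0.15·3.4 + 0.24·55.4233 = 77.2558.
Var(X) = E[X²] − (E[X])² = 77.2558 − 25.8369 = 51.4189.

51.4189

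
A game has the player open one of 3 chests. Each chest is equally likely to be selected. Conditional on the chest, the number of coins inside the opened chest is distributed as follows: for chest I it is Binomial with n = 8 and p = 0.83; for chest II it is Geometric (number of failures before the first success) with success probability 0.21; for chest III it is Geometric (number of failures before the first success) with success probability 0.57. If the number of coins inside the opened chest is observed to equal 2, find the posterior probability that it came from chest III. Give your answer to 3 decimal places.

Likelihoods P(X=2 | ·): I: 0.000465594; II: 0.131061; III: 0.105393.
Posterior ∝ prior × likelihood. Numerator for III: 0.333333·0.105393 = 0.035131.
Normalizing constant: 0.333333·0.000465594 + 0.333333·0.131061 + 0.333333·0.105393 = 0.0789732.
P(III | observation) = 0.035131 / 0.0789732 = 0.444847.

0.445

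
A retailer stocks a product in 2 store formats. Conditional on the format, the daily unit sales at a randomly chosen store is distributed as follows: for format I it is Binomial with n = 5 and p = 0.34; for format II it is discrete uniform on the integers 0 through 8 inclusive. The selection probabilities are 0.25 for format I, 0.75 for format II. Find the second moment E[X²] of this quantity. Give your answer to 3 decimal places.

18.003

For each component E[X²] = Var + (mean)², giving I: 4.012; II: 22.6667.
Overall E[X²] = 0.25·4.012 + 0.75·22.6667 = 18.003.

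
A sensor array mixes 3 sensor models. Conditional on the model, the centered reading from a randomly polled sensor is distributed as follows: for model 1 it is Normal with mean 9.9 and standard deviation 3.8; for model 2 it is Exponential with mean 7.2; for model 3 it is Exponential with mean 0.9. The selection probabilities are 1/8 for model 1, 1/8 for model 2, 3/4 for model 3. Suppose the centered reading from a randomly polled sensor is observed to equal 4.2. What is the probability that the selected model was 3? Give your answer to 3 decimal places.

Likelihoods f(4.2 | ·): 1: 0.0340836; 2: 0.0775049; 3: 0.0104484.
Posterior ∝ prior × likelihood. Numerator for 3: 0.75·0.0104484 = 0.0078363.
Normalizing constant: 0.125·0.0340836 + 0.125·0.0775049 + 0.75·0.0104484 = 0.0217849.
P(3 | observation) = 0.0078363 / 0.0217849 = 0.359713.

0.360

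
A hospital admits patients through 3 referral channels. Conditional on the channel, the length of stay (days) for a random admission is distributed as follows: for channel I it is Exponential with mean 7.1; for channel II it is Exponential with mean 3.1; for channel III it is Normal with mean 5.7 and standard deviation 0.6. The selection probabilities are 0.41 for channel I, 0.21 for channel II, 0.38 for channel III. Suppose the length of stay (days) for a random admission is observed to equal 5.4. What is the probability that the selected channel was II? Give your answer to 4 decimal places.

Likelihoods f(5.4 | ·): I: 0.0658314; II: 0.05651; III: 0.586776.
Posterior ∝ prior × likelihood. Numerator for II: 0.21·0.05651 = 0.0118671.
Normalizing constant: 0.41·0.0658314 + 0.21·0.05651 + 0.38·0.586776 = 0.261833.
P(II | observation) = 0.0118671 / 0.261833 = 0.0453232.

0.0453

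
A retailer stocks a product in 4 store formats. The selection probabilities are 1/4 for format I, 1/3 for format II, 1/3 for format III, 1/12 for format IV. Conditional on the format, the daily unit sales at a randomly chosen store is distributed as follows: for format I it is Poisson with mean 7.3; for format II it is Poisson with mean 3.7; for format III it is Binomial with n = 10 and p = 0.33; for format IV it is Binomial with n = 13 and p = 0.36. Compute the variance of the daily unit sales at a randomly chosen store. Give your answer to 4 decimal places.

Per component, I: μ=7.3, E[X²]=60.59; II: μ=3.7, E[X²]=17.39; III: μ=3.3, E[X²]=13.101; IV: μ=4.68, E[X²]=24.8976.
E[X] = 0.25·7.3 + 0.333333·3.7 + 0.333333·3.3 + 0.0833333·4.68 = 4.54833.
E[X²] = 0.25·60.59 + 0.333333·17.39 + 0.333333·13.101 + 0.0833333·24.8976 = 27.386.
Var(X) = E[X²] − (E[X])² = 27.386 − 20.6873 = 6.69863.

6.6986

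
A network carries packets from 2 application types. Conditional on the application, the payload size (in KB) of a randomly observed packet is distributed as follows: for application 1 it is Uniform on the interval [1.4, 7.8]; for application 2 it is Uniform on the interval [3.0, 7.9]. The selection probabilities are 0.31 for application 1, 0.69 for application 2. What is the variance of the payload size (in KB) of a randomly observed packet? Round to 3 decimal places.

Per component, 1: μ=4.6, E[X²]=24.5733; 2: μ=5.45, E[X²]=31.7033.
E[X] = 0.31·4.6 + 0.69·5.45 = 5.1865.
E[X²] = 0.31·24.5733 + 0.69·31.7033 = 29.493.
Var(X) = E[X²] − (E[X])² = 29.493 − 26.8998 = 2.59325.

2.593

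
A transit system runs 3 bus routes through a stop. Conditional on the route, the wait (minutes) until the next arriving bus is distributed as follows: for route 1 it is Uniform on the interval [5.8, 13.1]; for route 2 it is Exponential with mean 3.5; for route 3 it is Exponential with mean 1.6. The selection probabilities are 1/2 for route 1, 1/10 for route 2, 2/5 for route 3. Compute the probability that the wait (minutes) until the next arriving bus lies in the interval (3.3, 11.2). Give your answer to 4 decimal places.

0.4552

Conditional on each route, P(3.3 < X < 11.2): 1: 0.739726; 2: 0.348751; 3: 0.126224.
By total probability, P(3.3 < X < 11.2) = 0.5·0.739726 + 0.1·0.348751 + 0.4·0.126224 = 0.455228.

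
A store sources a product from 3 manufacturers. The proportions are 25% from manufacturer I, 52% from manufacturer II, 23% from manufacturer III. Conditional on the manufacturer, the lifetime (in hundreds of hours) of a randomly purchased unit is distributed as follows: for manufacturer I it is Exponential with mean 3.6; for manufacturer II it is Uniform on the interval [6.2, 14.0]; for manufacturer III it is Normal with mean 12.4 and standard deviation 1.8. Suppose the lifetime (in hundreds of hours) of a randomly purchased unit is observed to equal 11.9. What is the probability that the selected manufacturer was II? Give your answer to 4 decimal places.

Likelihoods f(11.9 | ·): I: 0.0101886; II: 0.128205; III: 0.213247.
Posterior ∝ prior × likelihood. Numerator for II: 0.52·0.128205 = 0.0666667.
Normalizing constant: 0.25·0.0101886 + 0.52·0.128205 + 0.23·0.213247 = 0.118261.
P(II | observation) = 0.0666667 / 0.118261 = 0.563727.

0.5637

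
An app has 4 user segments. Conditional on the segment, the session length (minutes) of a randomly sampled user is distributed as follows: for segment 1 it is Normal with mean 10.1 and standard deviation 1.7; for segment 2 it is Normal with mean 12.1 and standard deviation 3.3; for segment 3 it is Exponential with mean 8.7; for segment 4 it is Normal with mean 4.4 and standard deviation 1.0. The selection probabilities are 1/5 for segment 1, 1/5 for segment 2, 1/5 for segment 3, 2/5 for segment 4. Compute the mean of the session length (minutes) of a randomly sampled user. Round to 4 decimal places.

7.9400

Component means — 1: 10.1; 2: 12.1; 3: 8.7; 4: 4.4.
E[X] = 0.2·10.1 + 0.2·12.1 + 0.2·8.7 + 0.4·4.4 = 7.94.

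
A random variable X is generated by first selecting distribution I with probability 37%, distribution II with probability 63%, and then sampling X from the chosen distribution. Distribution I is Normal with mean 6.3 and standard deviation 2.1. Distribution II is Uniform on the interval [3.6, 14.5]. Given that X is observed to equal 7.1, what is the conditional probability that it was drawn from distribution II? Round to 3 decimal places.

0.469

Likelihoods f(7.1 | ·): I: 0.176676; II: 0.0917431.
Posterior ∝ prior × likelihood. Numerator for II: 0.63·0.0917431 = 0.0577982.
Normalizing constant: 0.37·0.176676 + 0.63·0.0917431 = 0.123168.
P(II | observation) = 0.0577982 / 0.123168 = 0.469262.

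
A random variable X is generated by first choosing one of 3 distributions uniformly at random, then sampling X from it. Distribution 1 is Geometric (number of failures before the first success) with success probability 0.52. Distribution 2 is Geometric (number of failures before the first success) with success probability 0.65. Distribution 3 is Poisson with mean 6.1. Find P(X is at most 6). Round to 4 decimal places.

Conditional on each component, P(X ≤ 6): 1: 0.994129; 2: 0.999357; 3: 0.590245.
By total probability, P(X ≤ 6) = 0.333333·0.994129 + 0.333333·0.999357 + 0.333333·0.590245 = 0.861244.

0.8612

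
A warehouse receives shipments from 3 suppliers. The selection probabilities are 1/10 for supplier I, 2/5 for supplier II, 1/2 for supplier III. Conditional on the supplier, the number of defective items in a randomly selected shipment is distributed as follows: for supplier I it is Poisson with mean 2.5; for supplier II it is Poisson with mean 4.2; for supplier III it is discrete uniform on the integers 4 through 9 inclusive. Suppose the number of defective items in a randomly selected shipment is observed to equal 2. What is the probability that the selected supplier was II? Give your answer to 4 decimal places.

0.6735

Likelihoods P(X=2 | ·): I: 0.256516; II: 0.132261; III: 0.
Posterior ∝ prior × likelihood. Numerator for II: 0.4·0.132261 = 0.0529044.
Normalizing constant: 0.1·0.256516 + 0.4·0.132261 + 0.5·0 = 0.078556.
P(II | observation) = 0.0529044 / 0.078556 = 0.673461.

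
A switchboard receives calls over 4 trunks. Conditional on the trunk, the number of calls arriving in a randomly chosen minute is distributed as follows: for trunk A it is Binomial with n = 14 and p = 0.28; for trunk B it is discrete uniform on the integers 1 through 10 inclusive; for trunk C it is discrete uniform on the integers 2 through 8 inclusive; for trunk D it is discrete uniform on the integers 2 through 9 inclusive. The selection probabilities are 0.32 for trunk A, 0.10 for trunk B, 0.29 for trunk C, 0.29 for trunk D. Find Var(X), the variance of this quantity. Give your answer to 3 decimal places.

Per component, A: μ=3.92, E[X²]=18.1888; B: μ=5.5, E[X²]=38.5; C: μ=5, E[X²]=29; D: μ=5.5, E[X²]=35.5.
E[X] = 0.32·3.92 + 0.1·5.5 + 0.29·5 + 0.29·5.5 = 4.8494.
E[X²] = 0.32·18.1888 + 0.1·38.5 + 0.29·29 + 0.29·35.5 = 28.3754.
Var(X) = E[X²] − (E[X])² = 28.3754 − 23.5167 = 4.85874.

4.859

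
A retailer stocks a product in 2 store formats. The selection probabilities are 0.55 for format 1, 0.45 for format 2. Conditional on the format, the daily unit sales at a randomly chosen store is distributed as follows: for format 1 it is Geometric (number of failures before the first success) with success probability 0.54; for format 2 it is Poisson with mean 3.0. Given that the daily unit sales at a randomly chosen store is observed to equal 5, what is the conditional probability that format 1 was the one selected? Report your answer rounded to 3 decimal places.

Likelihoods P(X=5 | ·): 1: 0.011122; 2: 0.100819.
Posterior ∝ prior × likelihood. Numerator for 1: 0.55·0.011122 = 0.0061171.
Normalizing constant: 0.55·0.011122 + 0.45·0.100819 = 0.0514856.
P(1 | observation) = 0.0061171 / 0.0514856 = 0.118812.

0.119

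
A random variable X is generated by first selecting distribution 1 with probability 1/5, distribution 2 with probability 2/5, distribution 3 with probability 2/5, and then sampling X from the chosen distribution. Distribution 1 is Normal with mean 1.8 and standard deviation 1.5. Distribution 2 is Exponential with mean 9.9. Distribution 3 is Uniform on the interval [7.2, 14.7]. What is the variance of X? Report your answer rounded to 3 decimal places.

Per component, 1: μ=1.8, E[X²]=5.49; 2: μ=9.9, E[X²]=196.02; 3: μ=10.95, E[X²]=124.59.
E[X] = 0.2·1.8 + 0.4·9.9 + 0.4·10.95 = 8.7.
E[X²] = 0.2·5.49 + 0.4·196.02 + 0.4·124.59 = 129.342.
Var(X) = E[X²] − (E[X])² = 129.342 − 75.69 = 53.652.

53.652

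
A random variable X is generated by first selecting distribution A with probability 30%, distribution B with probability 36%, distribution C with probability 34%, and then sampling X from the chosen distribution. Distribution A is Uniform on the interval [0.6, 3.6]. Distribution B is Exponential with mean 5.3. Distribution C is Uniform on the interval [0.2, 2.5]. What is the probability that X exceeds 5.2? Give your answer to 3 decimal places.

0.135

Conditional on each component, P(X > 5.2): A: 0; B: 0.374886; C: 0.
By total probability, P(X > 5.2) = 0.3·0 + 0.36·0.374886 + 0.34·0 = 0.134959.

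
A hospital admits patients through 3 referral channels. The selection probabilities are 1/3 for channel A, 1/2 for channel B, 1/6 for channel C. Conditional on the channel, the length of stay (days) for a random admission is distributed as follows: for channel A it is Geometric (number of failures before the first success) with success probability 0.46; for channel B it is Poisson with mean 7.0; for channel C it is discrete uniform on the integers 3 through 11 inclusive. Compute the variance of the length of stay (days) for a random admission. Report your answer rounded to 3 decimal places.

13.005

Per component, A: μ=1.17391, E[X²]=3.93006; B: μ=7, E[X²]=56; C: μ=7, E[X²]=55.6667.
E[X] = 0.333333·1.17391 + 0.5·7 + 0.166667·7 = 5.05797.
E[X²] = 0.333333·3.93006 + 0.5·56 + 0.166667·55.6667 = 38.5878.
Var(X) = E[X²] − (E[X])² = 38.5878 − 25.5831 = 13.0047.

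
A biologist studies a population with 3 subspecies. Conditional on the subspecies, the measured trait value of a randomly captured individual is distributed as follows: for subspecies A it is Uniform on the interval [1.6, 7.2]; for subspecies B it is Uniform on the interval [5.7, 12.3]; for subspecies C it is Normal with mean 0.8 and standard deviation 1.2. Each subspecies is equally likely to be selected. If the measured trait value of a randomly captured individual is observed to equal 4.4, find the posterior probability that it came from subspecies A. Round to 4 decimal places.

Likelihoods f(4.4 | ·): A: 0.178571; B: 0; C: 0.00369321.
Posterior ∝ prior × likelihood. Numerator for A: 0.333333·0.178571 = 0.0595238.
Normalizing constant: 0.333333·0.178571 + 0.333333·0 + 0.333333·0.00369321 = 0.0607549.
P(A | observation) = 0.0595238 / 0.0607549 = 0.979737.

0.9797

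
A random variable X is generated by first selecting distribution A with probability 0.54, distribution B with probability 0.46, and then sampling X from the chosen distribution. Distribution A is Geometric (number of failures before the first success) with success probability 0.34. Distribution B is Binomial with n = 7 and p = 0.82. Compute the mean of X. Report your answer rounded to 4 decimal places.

Component means — A: 1.94118; B: 5.74.
E[X] = 0.54·1.94118 + 0.46·5.74 = 3.68864.

3.6886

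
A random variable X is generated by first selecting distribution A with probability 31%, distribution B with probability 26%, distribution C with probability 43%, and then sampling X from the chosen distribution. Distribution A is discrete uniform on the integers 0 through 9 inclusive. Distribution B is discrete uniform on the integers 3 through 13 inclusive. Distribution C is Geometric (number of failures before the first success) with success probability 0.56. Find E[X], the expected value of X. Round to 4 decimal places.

3.8129

Component means — A: 4.5; B: 8; C: 0.785714.
E[X] = 0.31·4.5 + 0.26·8 + 0.43·0.785714 = 3.81286.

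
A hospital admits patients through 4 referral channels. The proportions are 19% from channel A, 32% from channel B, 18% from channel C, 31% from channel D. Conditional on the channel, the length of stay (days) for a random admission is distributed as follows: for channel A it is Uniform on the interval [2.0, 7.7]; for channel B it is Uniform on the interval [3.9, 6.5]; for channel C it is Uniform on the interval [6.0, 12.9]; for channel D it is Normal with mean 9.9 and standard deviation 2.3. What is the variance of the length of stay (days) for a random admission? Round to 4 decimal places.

8.5250

Per component, A: μ=4.85, E[X²]=26.23; B: μ=5.2, E[X²]=27.6033; C: μ=9.45, E[X²]=93.27; D: μ=9.9, E[X²]=103.3.
E[X] = 0.19·4.85 + 0.32·5.2 + 0.18·9.45 + 0.31·9.9 = 7.3555.
E[X²] = 0.19·26.23 + 0.32·27.6033 + 0.18·93.27 + 0.31·103.3 = 62.6284.
Var(X) = E[X²] − (E[X])² = 62.6284 − 54.1034 = 8.52499.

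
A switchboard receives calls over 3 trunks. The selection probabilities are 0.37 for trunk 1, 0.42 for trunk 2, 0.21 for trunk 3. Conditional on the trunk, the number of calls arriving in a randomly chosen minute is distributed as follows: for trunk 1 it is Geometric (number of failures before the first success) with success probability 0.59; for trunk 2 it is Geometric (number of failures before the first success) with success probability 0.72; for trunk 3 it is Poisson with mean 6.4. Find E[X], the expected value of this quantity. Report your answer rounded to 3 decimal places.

Component means — 1: 0.694915; 2: 0.388889; 3: 6.4.
E[X] = 0.37·0.694915 + 0.42·0.388889 + 0.21·6.4 = 1.76445.

1.764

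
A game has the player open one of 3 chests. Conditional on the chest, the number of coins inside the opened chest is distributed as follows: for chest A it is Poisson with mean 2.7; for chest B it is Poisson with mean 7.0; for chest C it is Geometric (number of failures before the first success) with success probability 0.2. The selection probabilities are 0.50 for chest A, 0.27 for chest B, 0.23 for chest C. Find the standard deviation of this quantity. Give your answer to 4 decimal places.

Per component, A: μ=2.7, E[X²]=9.99; B: μ=7, E[X²]=56; C: μ=4, E[X²]=36.
E[X] = 0.5·2.7 + 0.27·7 + 0.23·4 = 4.16.
E[X²] = 0.5·9.99 + 0.27·56 + 0.23·36 = 28.395.
Var(X) = E[X²] − (E[X])² = 28.395 − 17.3056 = 11.0894.
SD(X) = √11.0894 = 3.33008.

3.3301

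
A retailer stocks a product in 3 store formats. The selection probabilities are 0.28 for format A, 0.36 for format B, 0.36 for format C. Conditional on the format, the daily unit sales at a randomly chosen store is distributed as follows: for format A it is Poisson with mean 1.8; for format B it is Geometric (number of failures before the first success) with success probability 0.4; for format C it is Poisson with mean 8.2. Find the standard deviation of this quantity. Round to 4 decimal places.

3.8421

Per component, A: μ=1.8, E[X²]=5.04; B: μ=1.5, E[X²]=6; C: μ=8.2, E[X²]=75.44.
E[X] = 0.28·1.8 + 0.36·1.5 + 0.36·8.2 = 3.996.
E[X²] = 0.28·5.04 + 0.36·6 + 0.36·75.44 = 30.7296.
Var(X) = E[X²] − (E[X])² = 30.7296 − 15.968 = 14.7616.
SD(X) = √14.7616 = 3.84208.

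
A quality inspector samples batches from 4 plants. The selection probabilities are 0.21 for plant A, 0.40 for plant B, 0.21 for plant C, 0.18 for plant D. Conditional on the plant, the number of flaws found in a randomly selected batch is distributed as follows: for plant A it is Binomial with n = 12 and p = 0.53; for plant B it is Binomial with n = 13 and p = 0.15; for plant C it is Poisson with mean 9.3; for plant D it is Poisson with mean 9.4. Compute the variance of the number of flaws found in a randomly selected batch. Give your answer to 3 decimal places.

Per component, A: μ=6.36, E[X²]=43.4388; B: μ=1.95, E[X²]=5.46; C: μ=9.3, E[X²]=95.79; D: μ=9.4, E[X²]=97.76.
E[X] = 0.21·6.36 + 0.4·1.95 + 0.21·9.3 + 0.18·9.4 = 5.7606.
E[X²] = 0.21·43.4388 + 0.4·5.46 + 0.21·95.79 + 0.18·97.76 = 49.0188.
Var(X) = E[X²] − (E[X])² = 49.0188 − 33.1845 = 15.8343.

15.834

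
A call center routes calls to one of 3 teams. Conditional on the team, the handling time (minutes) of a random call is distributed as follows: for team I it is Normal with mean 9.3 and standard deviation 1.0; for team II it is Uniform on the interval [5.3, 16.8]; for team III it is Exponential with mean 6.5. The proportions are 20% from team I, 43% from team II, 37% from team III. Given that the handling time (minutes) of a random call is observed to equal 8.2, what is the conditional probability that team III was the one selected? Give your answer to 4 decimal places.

0.1661

Likelihoods f(8.2 | ·): I: 0.217852; II: 0.0869565; III: 0.043572.
Posterior ∝ prior × likelihood. Numerator for III: 0.37·0.043572 = 0.0161216.
Normalizing constant: 0.2·0.217852 + 0.43·0.0869565 + 0.37·0.043572 = 0.0970834.
P(III | observation) = 0.0161216 / 0.0970834 = 0.16606.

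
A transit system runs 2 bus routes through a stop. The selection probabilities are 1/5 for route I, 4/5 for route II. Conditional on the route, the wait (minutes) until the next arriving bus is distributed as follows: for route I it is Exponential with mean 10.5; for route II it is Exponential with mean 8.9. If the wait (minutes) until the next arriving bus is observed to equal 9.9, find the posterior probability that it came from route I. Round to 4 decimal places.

0.2007

Likelihoods f(9.9 | ·): I: 0.0370965; II: 0.0369418.
Posterior ∝ prior × likelihood. Numerator for I: 0.2·0.0370965 = 0.0074193.
Normalizing constant: 0.2·0.0370965 + 0.8·0.0369418 = 0.0369728.
P(I | observation) = 0.0074193 / 0.0369728 = 0.200669.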